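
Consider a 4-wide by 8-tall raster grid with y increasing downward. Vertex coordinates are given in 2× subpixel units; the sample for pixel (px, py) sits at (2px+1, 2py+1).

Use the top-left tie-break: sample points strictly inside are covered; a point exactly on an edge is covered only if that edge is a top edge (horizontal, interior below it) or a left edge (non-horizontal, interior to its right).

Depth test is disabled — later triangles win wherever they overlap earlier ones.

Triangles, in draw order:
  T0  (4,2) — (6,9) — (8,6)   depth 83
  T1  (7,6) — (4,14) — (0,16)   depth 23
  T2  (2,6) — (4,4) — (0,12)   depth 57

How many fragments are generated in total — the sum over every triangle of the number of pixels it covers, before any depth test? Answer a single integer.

T0:
  2·area = 20  (B↔C swapped to make it positive)
  edge (4, 2)→(8, 6): d=(4,4) right/bottom  bias=-1
  edge (8, 6)→(6, 9): d=(-2,3) right/bottom  bias=-1
  edge (6, 9)→(4, 2): d=(-2,-7) top-left  bias=+0
    (1,0)@(3, 1): e=[0,25,-5] → .  [on edge]
    (2,1)@(5, 3): e=[0,15,5] → .  [on edge]
    (2,2)@(5, 5): e=[8,11,1] → X
    (3,2)@(7, 5): e=[0,5,15] → .  [on edge]
    (2,3)@(5, 7): e=[16,7,-3] → .
    (3,3)@(7, 7): e=[8,1,11] → X
    (3,4)@(7, 9): e=[16,-3,7] → .
  covered (2 px):
    . . . .
    . . . .
    . . X .
    . . . X
    . . . .
    . . . .
    . . . .
    . . . .
T1:
  2·area = 26
  edge (7, 6)→(4, 14): d=(-3,8) right/bottom  bias=-1
  edge (4, 14)→(0, 16): d=(-4,2) right/bottom  bias=-1
  edge (0, 16)→(7, 6): d=(7,-10) top-left  bias=+0
    (2,4)@(5, 9): e=[7,18,1] → X
    (3,4)@(7, 9): e=[-9,14,21] → .
    (2,5)@(5, 11): e=[1,10,15] → X
    (3,5)@(7, 11): e=[-15,6,35] → .
    (1,6)@(3, 13): e=[11,6,9] → X
    (2,6)@(5, 13): e=[-5,2,29] → .
    (0,7)@(1, 15): e=[21,2,3] → X
    (1,7)@(3, 15): e=[5,-2,23] → .
  covered (4 px):
    . . . .
    . . . .
    . . . .
    . . . .
    . . X .
    . . X .
    . X . .
    X . . .
T2:
  2·area = 8
  edge (2, 6)→(4, 4): d=(2,-2) top-left  bias=+0
  edge (4, 4)→(0, 12): d=(-4,8) right/bottom  bias=-1
  edge (0, 12)→(2, 6): d=(2,-6) top-left  bias=+0
    (3,0)@(7, 1): e=[0,-12,20] → .  [on edge]
    (1,1)@(3, 3): e=[-4,12,0] → .  [on edge]
    (2,1)@(5, 3): e=[0,-4,12] → .  [on edge]
    (1,2)@(3, 5): e=[0,4,4] → X  [on edge]
    (2,2)@(5, 5): e=[4,-12,16] → .
    (0,3)@(1, 7): e=[0,12,-4] → .  [on edge]
    (1,3)@(3, 7): e=[4,-4,8] → .
    (0,4)@(1, 9): e=[4,4,0] → X  [on edge]
    (1,4)@(3, 9): e=[8,-12,12] → .
    (0,5)@(1, 11): e=[8,-4,4] → .
  covered (2 px):
    . . . .
    . . . .
    . X . .
    . . . .
    X . . .
    . . . .
    . . . .
    . . . .

Final: 8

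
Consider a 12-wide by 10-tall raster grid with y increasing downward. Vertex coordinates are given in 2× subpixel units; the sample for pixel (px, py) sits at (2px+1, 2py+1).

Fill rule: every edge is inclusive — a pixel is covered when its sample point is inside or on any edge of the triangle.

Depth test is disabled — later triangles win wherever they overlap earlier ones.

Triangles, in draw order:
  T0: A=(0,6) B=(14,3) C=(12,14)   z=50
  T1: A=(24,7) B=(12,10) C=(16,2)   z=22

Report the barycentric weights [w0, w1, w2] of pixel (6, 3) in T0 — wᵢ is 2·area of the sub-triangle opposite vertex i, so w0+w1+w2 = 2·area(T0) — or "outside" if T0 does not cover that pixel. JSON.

T0:
  2·area = 148
  edge (0, 6)→(14, 3): d=(14,-3) inclusive
  edge (14, 3)→(12, 14): d=(-2,11) inclusive
  edge (12, 14)→(0, 6): d=(-12,-8) inclusive
    (2,2)@(5, 5): e=[1,95,52] → X
    (3,2)@(7, 5): e=[7,73,68] → X
    (4,2)@(9, 5): e=[13,51,84] → X
    (5,2)@(11, 5): e=[19,29,100] → X
    (6,2)@(13, 5): e=[25,7,116] → X
    (7,2)@(15, 5): e=[31,-15,132] → .
    (1,3)@(3, 7): e=[23,113,12] → X
    (7,3)@(15, 7): e=[59,-19,108] → .
    (1,4)@(3, 9): e=[51,109,-12] → .
    (2,4)@(5, 9): e=[57,87,4] → X
    (6,4)@(13, 9): e=[81,-1,68] → .
    (2,5)@(5, 11): e=[85,83,-20] → .
  covered (18 px):
    . . . . . . . . . . . .
    . . . . . . . . . . . .
    . . X X X X X . . . . .
    . X X X X X X . . . . .
    . . X X X X . . . . . .
    . . . . X X . . . . . .
    . . . . . X . . . . . .
    . . . . . . . . . . . .
    . . . . . . . . . . . .
    . . . . . . . . . . . .
T1:
  2·area = 84
  edge (24, 7)→(12, 10): d=(-12,3) inclusive
  edge (12, 10)→(16, 2): d=(4,-8) inclusive
  edge (16, 2)→(24, 7): d=(8,5) inclusive
    (8,1)@(17, 3): e=[69,12,3] → X
    (9,1)@(19, 3): e=[63,28,-7] → .
    (7,2)@(15, 5): e=[51,4,29] → X
    (9,2)@(19, 5): e=[39,36,9] → X
    (10,2)@(21, 5): e=[33,52,-1] → .
    (7,3)@(15, 7): e=[27,12,45] → X
    (10,3)@(21, 7): e=[9,60,15] → X
    (11,3)@(23, 7): e=[3,76,5] → X
    (6,4)@(13, 9): e=[9,4,71] → X
    (8,4)@(17, 9): e=[-3,36,51] → .
    (9,4)@(19, 9): e=[-9,52,41] → .
    (10,4)@(21, 9): e=[-15,68,31] → .
  covered (11 px):
    . . . . . . . . . . . .
    . . . . . . . . X . . .
    . . . . . . . X X X . .
    . . . . . . . X X X X X
    . . . . . . X X . . . .
    . . . . . . . . . . . .
    . . . . . . . . . . . .
    . . . . . . . . . . . .
    . . . . . . . . . . . .
    . . . . . . . . . . . .

Answer: [3,92,53]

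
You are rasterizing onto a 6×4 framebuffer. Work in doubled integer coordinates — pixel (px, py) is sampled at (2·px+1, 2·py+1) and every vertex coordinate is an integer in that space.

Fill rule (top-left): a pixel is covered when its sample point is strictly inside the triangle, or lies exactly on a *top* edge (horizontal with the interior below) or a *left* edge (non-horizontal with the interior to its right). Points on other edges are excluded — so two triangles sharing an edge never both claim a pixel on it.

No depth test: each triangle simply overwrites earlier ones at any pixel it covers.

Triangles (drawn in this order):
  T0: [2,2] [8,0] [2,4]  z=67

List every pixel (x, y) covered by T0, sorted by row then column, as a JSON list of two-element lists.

T0:
  2·area = 12
  edge (2, 2)→(8, 0): d=(6,-2) top-left  bias=+0
  edge (8, 0)→(2, 4): d=(-6,4) right/bottom  bias=-1
  edge (2, 4)→(2, 2): d=(0,-2) top-left  bias=+0
    (2,0)@(5, 1): e=[0,6,6] → #  [on edge]
    (3,0)@(7, 1): e=[4,-2,10] → ·
    (1,1)@(3, 3): e=[8,2,2] → #
    (2,1)@(5, 3): e=[12,-6,6] → ·
    (1,2)@(3, 5): e=[20,-10,2] → ·
  covered (2 px):
    · · # · · ·
    · # · · · ·
    · · · · · ·
    · · · · · ·

Final: [[2,0],[1,1]]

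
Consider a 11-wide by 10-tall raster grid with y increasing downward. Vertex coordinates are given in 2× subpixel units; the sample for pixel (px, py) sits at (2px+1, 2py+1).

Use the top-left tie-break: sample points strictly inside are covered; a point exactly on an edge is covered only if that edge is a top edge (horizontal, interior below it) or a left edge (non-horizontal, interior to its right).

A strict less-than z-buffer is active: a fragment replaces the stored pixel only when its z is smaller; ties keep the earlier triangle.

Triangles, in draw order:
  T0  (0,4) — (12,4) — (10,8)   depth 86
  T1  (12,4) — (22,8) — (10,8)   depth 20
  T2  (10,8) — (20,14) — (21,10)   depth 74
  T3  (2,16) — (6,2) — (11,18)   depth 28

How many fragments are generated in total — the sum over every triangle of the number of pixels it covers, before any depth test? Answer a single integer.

T0:
  2·area = 48
  edge (0, 4)→(12, 4): d=(12,0) top-left  bias=+0
  edge (12, 4)→(10, 8): d=(-2,4) right/bottom  bias=-1
  edge (10, 8)→(0, 4): d=(-10,-4) top-left  bias=+0
    (1,2)@(3, 5): e=[12,34,2] → X
    (2,2)@(5, 5): e=[12,26,10] → X
    (3,2)@(7, 5): e=[12,18,18] → X
    (4,2)@(9, 5): e=[12,10,26] → X
    (5,2)@(11, 5): e=[12,2,34] → X
    (6,2)@(13, 5): e=[12,-6,42] → .
    (1,3)@(3, 7): e=[36,30,-18] → .
    (2,3)@(5, 7): e=[36,22,-10] → .
    (3,3)@(7, 7): e=[36,14,-2] → .
    (4,3)@(9, 7): e=[36,6,6] → X
    (5,3)@(11, 7): e=[36,-2,14] → .
    (4,4)@(9, 9): e=[60,2,-14] → .
  covered (6 px):
    . . . . . . . . . . .
    . . . . . . . . . . .
    . X X X X X . . . . .
    . . . . X . . . . . .
    . . . . . . . . . . .
    . . . . . . . . . . .
    . . . . . . . . . . .
    . . . . . . . . . . .
    . . . . . . . . . . .
    . . . . . . . . . . .
T1:
  2·area = 48
  edge (12, 4)→(22, 8): d=(10,4) right/bottom  bias=-1
  edge (22, 8)→(10, 8): d=(-12,0) right/bottom  bias=-1
  edge (10, 8)→(12, 4): d=(2,-4) top-left  bias=+0
    (6,2)@(13, 5): e=[6,36,6] → X
    (7,2)@(15, 5): e=[-2,36,14] → .
    (5,3)@(11, 7): e=[34,12,2] → X
    (7,3)@(15, 7): e=[18,12,18] → X
    (8,3)@(17, 7): e=[10,12,26] → X
    (9,3)@(19, 7): e=[2,12,34] → X
    (10,3)@(21, 7): e=[-6,12,42] → .
    (5,4)@(11, 9): e=[54,-12,6] → .
    (6,4)@(13, 9): e=[46,-12,14] → .
    (7,4)@(15, 9): e=[38,-12,22] → .
    (8,4)@(17, 9): e=[30,-12,30] → .
    (9,4)@(19, 9): e=[22,-12,38] → .
  covered (6 px):
    . . . . . . . . . . .
    . . . . . . . . . . .
    . . . . . . X . . . .
    . . . . . X X X X X .
    . . . . . . . . . . .
    . . . . . . . . . . .
    . . . . . . . . . . .
    . . . . . . . . . . .
    . . . . . . . . . . .
    . . . . . . . . . . .
T2:
  2·area = 46  (B↔C swapped to make it positive)
  edge (10, 8)→(21, 10): d=(11,2) right/bottom  bias=-1
  edge (21, 10)→(20, 14): d=(-1,4) right/bottom  bias=-1
  edge (20, 14)→(10, 8): d=(-10,-6) top-left  bias=+0
    (2,2)@(5, 5): e=[-23,69,0] → .  [on edge]
    (6,4)@(13, 9): e=[5,33,8] → X
    (7,4)@(15, 9): e=[1,25,20] → X
    (8,4)@(17, 9): e=[-3,17,32] → .
    (6,5)@(13, 11): e=[27,31,-12] → .
    (7,5)@(15, 11): e=[23,23,0] → X  [on edge]
    (8,5)@(17, 11): e=[19,15,12] → X
    (9,5)@(19, 11): e=[15,7,24] → X
    (10,5)@(21, 11): e=[11,-1,36] → .
    (7,6)@(15, 13): e=[45,21,-20] → .
    (8,6)@(17, 13): e=[41,13,-8] → .
    (9,6)@(19, 13): e=[37,5,4] → X
  covered (6 px):
    . . . . . . . . . . .
    . . . . . . . . . . .
    . . . . . . . . . . .
    . . . . . . . . . . .
    . . . . . . X X . . .
    . . . . . . . X X X .
    . . . . . . . . . X .
    . . . . . . . . . . .
    . . . . . . . . . . .
    . . . . . . . . . . .
T3:
  2·area = 134
  edge (2, 16)→(6, 2): d=(4,-14) top-left  bias=+0
  edge (6, 2)→(11, 18): d=(5,16) right/bottom  bias=-1
  edge (11, 18)→(2, 16): d=(-9,-2) top-left  bias=+0
    (2,3)@(5, 7): e=[6,41,87] → X
    (3,3)@(7, 7): e=[34,9,91] → X
    (4,3)@(9, 7): e=[62,-23,95] → .
    (2,4)@(5, 9): e=[14,51,69] → X
    (4,4)@(9, 9): e=[70,-13,77] → .
    (2,5)@(5, 11): e=[22,61,51] → X
    (4,5)@(9, 11): e=[78,-3,59] → .
    (1,6)@(3, 13): e=[2,103,29] → X
    (4,6)@(9, 13): e=[86,7,41] → X
    (5,6)@(11, 13): e=[114,-25,45] → .
    (1,7)@(3, 15): e=[10,113,11] → X
    (5,7)@(11, 15): e=[122,-15,27] → .
  covered (16 px):
    . . . . . . . . . . .
    . . . . . . . . . . .
    . . . . . . . . . . .
    . . X X . . . . . . .
    . . X X . . . . . . .
    . . X X . . . . . . .
    . X X X X . . . . . .
    . X X X X . . . . . .
    . . . X X . . . . . .
    . . . . . . . . . . .

Final: 34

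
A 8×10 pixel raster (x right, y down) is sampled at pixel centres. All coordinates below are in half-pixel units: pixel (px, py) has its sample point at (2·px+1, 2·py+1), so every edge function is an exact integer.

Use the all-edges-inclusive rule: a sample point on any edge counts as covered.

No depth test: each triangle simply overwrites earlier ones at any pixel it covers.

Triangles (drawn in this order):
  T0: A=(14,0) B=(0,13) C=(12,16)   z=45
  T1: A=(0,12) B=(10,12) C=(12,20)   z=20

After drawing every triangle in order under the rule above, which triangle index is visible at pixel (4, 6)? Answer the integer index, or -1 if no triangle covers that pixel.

T0:
  2·area = 198  (B↔C swapped to make it positive)
  edge (14, 0)→(12, 16): d=(-2,16) inclusive
  edge (12, 16)→(0, 13): d=(-12,-3) inclusive
  edge (0, 13)→(14, 0): d=(14,-13) inclusive
    (6,0)@(13, 1): e=[14,183,1] → █
    (7,0)@(15, 1): e=[-18,189,27] → ·
    (5,1)@(11, 3): e=[42,153,3] → █
    (7,1)@(15, 3): e=[-22,165,55] → ·
    (4,2)@(9, 5): e=[70,123,5] → █
    (7,2)@(15, 5): e=[-26,141,83] → ·
    (3,3)@(7, 7): e=[98,93,7] → █
    (7,3)@(15, 7): e=[-30,117,111] → ·
    (2,4)@(5, 9): e=[126,63,9] → █
    (6,4)@(13, 9): e=[-2,87,113] → ·
    (1,5)@(3, 11): e=[154,33,11] → █
    (6,5)@(13, 11): e=[-6,63,141] → ·
  covered (27 px):
    · · · · · · █ ·
    · · · · · █ █ ·
    · · · · █ █ █ ·
    · · · █ █ █ █ ·
    · · █ █ █ █ · ·
    · █ █ █ █ █ · ·
    █ █ █ █ █ █ · ·
    · · · · █ █ · ·
    · · · · · · · ·
    · · · · · · · ·
T1:
  2·area = 80
  edge (0, 12)→(10, 12): d=(10,0) inclusive
  edge (10, 12)→(12, 20): d=(2,8) inclusive
  edge (12, 20)→(0, 12): d=(-12,-8) inclusive
    (1,6)@(3, 13): e=[10,58,12] → █
    (2,6)@(5, 13): e=[10,42,28] → █
    (3,6)@(7, 13): e=[10,26,44] → █
    (4,6)@(9, 13): e=[10,10,60] → █
    (5,6)@(11, 13): e=[10,-6,76] → ·
    (1,7)@(3, 15): e=[30,62,-12] → ·
    (2,7)@(5, 15): e=[30,46,4] → █
    (5,7)@(11, 15): e=[30,-2,52] → ·
    (2,8)@(5, 17): e=[50,50,-20] → ·
    (3,8)@(7, 17): e=[50,34,-4] → ·
    (4,8)@(9, 17): e=[50,18,12] → █
    (5,8)@(11, 17): e=[50,2,28] → █
  covered (10 px):
    · · · · · · · ·
    · · · · · · · ·
    · · · · · · · ·
    · · · · · · · ·
    · · · · · · · ·
    · · · · · · · ·
    · █ █ █ █ · · ·
    · · █ █ █ · · ·
    · · · · █ █ · ·
    · · · · · █ · ·

Z-buffer (winner per pixel, '.' = empty):
  . . . . . . 0 .
  . . . . . 0 0 .
  . . . . 0 0 0 .
  . . . 0 0 0 0 .
  . . 0 0 0 0 . .
  . 0 0 0 0 0 . .
  0 1 1 1 1 0 . .
  . . 1 1 1 0 . .
  . . . . 1 1 . .
  . . . . . 1 . .

Answer: 1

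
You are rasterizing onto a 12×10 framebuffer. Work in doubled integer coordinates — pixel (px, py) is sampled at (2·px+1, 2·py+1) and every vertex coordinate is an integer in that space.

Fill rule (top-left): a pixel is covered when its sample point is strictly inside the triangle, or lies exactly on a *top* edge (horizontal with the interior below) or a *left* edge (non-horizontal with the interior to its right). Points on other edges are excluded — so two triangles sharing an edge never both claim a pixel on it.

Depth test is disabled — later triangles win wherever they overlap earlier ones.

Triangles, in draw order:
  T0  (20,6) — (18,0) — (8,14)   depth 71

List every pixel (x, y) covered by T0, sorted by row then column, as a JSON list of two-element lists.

T0:
  2·area = 88  (B↔C swapped to make it positive)
  edge (20, 6)→(8, 14): d=(-12,8) right/bottom  bias=-1
  edge (8, 14)→(18, 0): d=(10,-14) top-left  bias=+0
  edge (18, 0)→(20, 6): d=(2,6) right/bottom  bias=-1
    (8,1)@(17, 3): e=[60,16,12] → X
    (9,1)@(19, 3): e=[44,44,0] → .  [on edge]
    (7,2)@(15, 5): e=[52,8,28] → X
    (9,2)@(19, 5): e=[20,64,4] → X
    (10,2)@(21, 5): e=[4,92,-8] → .
    (6,3)@(13, 7): e=[44,0,44] → X  [on edge]
    (9,3)@(19, 7): e=[-4,84,8] → .
    (6,4)@(13, 9): e=[20,20,48] → X
    (8,4)@(17, 9): e=[-12,76,24] → .
    (10,4)@(21, 9): e=[-44,132,0] → .  [on edge]
    (5,5)@(11, 11): e=[12,12,64] → X
    (6,5)@(13, 11): e=[-4,40,52] → .
    (11,7)@(23, 15): e=[-132,220,0] → .  [on edge]
  covered (11 px):
    . . . . . . . . . . . .
    . . . . . . . . X . . .
    . . . . . . . X X X . .
    . . . . . . X X X . . .
    . . . . . . X X . . . .
    . . . . . X . . . . . .
    . . . . X . . . . . . .
    . . . . . . . . . . . .
    . . . . . . . . . . . .
    . . . . . . . . . . . .

Result: [[8,1],[7,2],[8,2],[9,2],[6,3],[7,3],[8,3],[6,4],[7,4],[5,5],[4,6]]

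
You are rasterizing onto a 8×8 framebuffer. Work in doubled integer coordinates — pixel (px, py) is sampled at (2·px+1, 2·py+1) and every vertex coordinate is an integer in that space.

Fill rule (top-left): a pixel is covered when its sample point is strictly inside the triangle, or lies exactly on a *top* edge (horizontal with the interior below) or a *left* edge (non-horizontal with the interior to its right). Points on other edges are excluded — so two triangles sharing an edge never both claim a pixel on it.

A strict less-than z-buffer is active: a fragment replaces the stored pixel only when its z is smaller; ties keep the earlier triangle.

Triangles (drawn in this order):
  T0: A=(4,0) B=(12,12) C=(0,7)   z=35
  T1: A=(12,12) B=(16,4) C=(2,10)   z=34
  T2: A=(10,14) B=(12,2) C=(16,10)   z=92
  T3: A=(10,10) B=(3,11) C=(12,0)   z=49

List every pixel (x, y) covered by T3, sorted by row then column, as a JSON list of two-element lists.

T0:
  2·area = 104
  edge (4, 0)→(12, 12): d=(8,12) right/bottom  bias=-1
  edge (12, 12)→(0, 7): d=(-12,-5) top-left  bias=+0
  edge (0, 7)→(4, 0): d=(4,-7) top-left  bias=+0
    (1,1)@(3, 3): e=[36,63,5] → █
    (2,1)@(5, 3): e=[12,73,19] → █
    (3,1)@(7, 3): e=[-12,83,33] → ·
    (1,2)@(3, 5): e=[52,39,13] → █
    (3,2)@(7, 5): e=[4,59,41] → █
    (4,2)@(9, 5): e=[-20,69,55] → ·
    (0,3)@(1, 7): e=[92,5,7] → █
    (4,3)@(9, 7): e=[-4,45,63] → ·
    (0,4)@(1, 9): e=[108,-19,15] → ·
    (1,4)@(3, 9): e=[84,-9,29] → ·
    (2,4)@(5, 9): e=[60,1,43] → █
    (4,4)@(9, 9): e=[12,21,71] → █
  covered (13 px):
    · · · · · · · ·
    · █ █ · · · · ·
    · █ █ █ · · · ·
    █ █ █ █ · · · ·
    · · █ █ █ · · ·
    · · · · · █ · ·
    · · · · · · · ·
    · · · · · · · ·
T1:
  2·area = 88  (B↔C swapped to make it positive)
  edge (12, 12)→(2, 10): d=(-10,-2) top-left  bias=+0
  edge (2, 10)→(16, 4): d=(14,-6) top-left  bias=+0
  edge (16, 4)→(12, 12): d=(-4,8) right/bottom  bias=-1
    (7,2)@(15, 5): e=[76,8,4] → █
    (4,3)@(9, 7): e=[44,0,44] → █  [on edge]
    (5,3)@(11, 7): e=[48,12,28] → █
    (6,3)@(13, 7): e=[52,24,12] → █
    (7,3)@(15, 7): e=[56,36,-4] → ·
    (2,4)@(5, 9): e=[16,4,68] → █
    (3,4)@(7, 9): e=[20,16,52] → █
    (7,4)@(15, 9): e=[36,64,-12] → ·
    (2,5)@(5, 11): e=[-4,32,60] → ·
    (3,5)@(7, 11): e=[0,44,44] → █  [on edge]
    (6,5)@(13, 11): e=[12,80,-4] → ·
    (3,6)@(7, 13): e=[-20,72,36] → ·
  covered (12 px):
    · · · · · · · ·
    · · · · · · · ·
    · · · · · · · █
    · · · · █ █ █ ·
    · · █ █ █ █ █ ·
    · · · █ █ █ · ·
    · · · · · · · ·
    · · · · · · · ·
T2:
  2·area = 64
  edge (10, 14)→(12, 2): d=(2,-12) top-left  bias=+0
  edge (12, 2)→(16, 10): d=(4,8) right/bottom  bias=-1
  edge (16, 10)→(10, 14): d=(-6,4) right/bottom  bias=-1
    (6,2)@(13, 5): e=[18,4,42] → █
    (7,2)@(15, 5): e=[42,-12,34] → ·
    (6,3)@(13, 7): e=[22,12,30] → █
    (7,3)@(15, 7): e=[46,-4,22] → ·
    (5,4)@(11, 9): e=[2,36,26] → █
    (7,4)@(15, 9): e=[50,4,10] → █
    (5,5)@(11, 11): e=[6,44,14] → █
    (7,5)@(15, 11): e=[54,12,-2] → ·
    (5,6)@(11, 13): e=[10,52,2] → █
    (6,6)@(13, 13): e=[34,36,-6] → ·
    (5,7)@(11, 15): e=[14,60,-10] → ·
  covered (8 px):
    · · · · · · · ·
    · · · · · · · ·
    · · · · · · █ ·
    · · · · · · █ ·
    · · · · · █ █ █
    · · · · · █ █ ·
    · · · · · █ · ·
    · · · · · · · ·
T3:
  2·area = 68
  edge (10, 10)→(3, 11): d=(-7,1) right/bottom  bias=-1
  edge (3, 11)→(12, 0): d=(9,-11) top-left  bias=+0
  edge (12, 0)→(10, 10): d=(-2,10) right/bottom  bias=-1
    (5,1)@(11, 3): e=[48,16,4] → █
    (6,1)@(13, 3): e=[46,38,-16] → ·
    (4,2)@(9, 5): e=[36,12,20] → █
    (5,2)@(11, 5): e=[34,34,0] → ·  [on edge]
    (3,3)@(7, 7): e=[24,8,36] → █
    (5,3)@(11, 7): e=[20,52,-4] → ·
    (2,4)@(5, 9): e=[12,4,52] → █
    (5,4)@(11, 9): e=[6,70,-8] → ·
    (1,5)@(3, 11): e=[0,0,68] → ·  [on edge]
    (2,5)@(5, 11): e=[-2,22,48] → ·
    (3,5)@(7, 11): e=[-4,44,28] → ·
    (4,5)@(9, 11): e=[-6,66,8] → ·
    (4,7)@(9, 15): e=[-34,102,0] → ·  [on edge]
  covered (7 px):
    · · · · · · · ·
    · · · · · █ · ·
    · · · · █ · · ·
    · · · █ █ · · ·
    · · █ █ █ · · ·
    · · · · · · · ·
    · · · · · · · ·
    · · · · · · · ·

Result: [[5,1],[4,2],[3,3],[4,3],[2,4],[3,4],[4,4]]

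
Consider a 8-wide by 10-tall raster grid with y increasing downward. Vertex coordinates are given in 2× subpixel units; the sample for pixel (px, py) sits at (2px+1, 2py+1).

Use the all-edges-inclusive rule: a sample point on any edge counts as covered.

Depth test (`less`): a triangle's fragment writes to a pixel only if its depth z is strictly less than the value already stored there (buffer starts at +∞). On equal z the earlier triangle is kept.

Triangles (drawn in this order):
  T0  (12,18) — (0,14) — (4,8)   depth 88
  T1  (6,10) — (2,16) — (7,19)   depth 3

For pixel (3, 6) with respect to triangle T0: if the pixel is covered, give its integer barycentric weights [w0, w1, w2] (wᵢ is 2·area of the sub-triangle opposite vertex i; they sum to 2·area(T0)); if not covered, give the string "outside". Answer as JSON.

T0:
  2·area = 88
  edge (12, 18)→(0, 14): d=(-12,-4) inclusive
  edge (0, 14)→(4, 8): d=(4,-6) inclusive
  edge (4, 8)→(12, 18): d=(8,10) inclusive
    (1,5)@(3, 11): e=[48,6,34] → █
    (2,5)@(5, 11): e=[56,18,14] → █
    (3,5)@(7, 11): e=[64,30,-6] → ·
    (0,6)@(1, 13): e=[16,2,70] → █
    (3,6)@(7, 13): e=[40,38,10] → █
    (4,6)@(9, 13): e=[48,50,-10] → ·
    (0,7)@(1, 15): e=[-8,10,86] → ·
    (1,7)@(3, 15): e=[0,22,66] → █  [on edge]
    (4,7)@(9, 15): e=[24,58,6] → █
    (5,7)@(11, 15): e=[32,70,-14] → ·
    (1,8)@(3, 17): e=[-24,30,82] → ·
    (2,8)@(5, 17): e=[-16,42,62] → ·
    (4,8)@(9, 17): e=[0,66,22] → █  [on edge]
    (7,9)@(15, 19): e=[0,110,-22] → ·  [on edge]
  covered (12 px):
    · · · · · · · ·
    · · · · · · · ·
    · · · · · · · ·
    · · · · · · · ·
    · · · · · · · ·
    · █ █ · · · · ·
    █ █ █ █ · · · ·
    · █ █ █ █ · · ·
    · · · · █ █ · ·
    · · · · · · · ·
T1:
  2·area = 42  (B↔C swapped to make it positive)
  edge (6, 10)→(7, 19): d=(1,9) inclusive
  edge (7, 19)→(2, 16): d=(-5,-3) inclusive
  edge (2, 16)→(6, 10): d=(4,-6) inclusive
    (2,0)@(5, 1): e=[0,84,-42] → ·  [on edge]
    (2,6)@(5, 13): e=[12,24,6] → █
    (3,6)@(7, 13): e=[-6,30,18] → ·
    (1,7)@(3, 15): e=[32,8,2] → █
    (3,7)@(7, 15): e=[-4,20,26] → ·
    (1,8)@(3, 17): e=[34,-2,10] → ·
    (2,8)@(5, 17): e=[16,4,22] → █
    (3,8)@(7, 17): e=[-2,10,34] → ·
    (2,9)@(5, 19): e=[18,-6,30] → ·
    (3,9)@(7, 19): e=[0,0,42] → █  [on edge]
    (4,9)@(9, 19): e=[-18,6,54] → ·
  covered (5 px):
    · · · · · · · ·
    · · · · · · · ·
    · · · · · · · ·
    · · · · · · · ·
    · · · · · · · ·
    · · · · · · · ·
    · · █ · · · · ·
    · █ █ · · · · ·
    · · █ · · · · ·
    · · · █ · · · ·

Result: [38,10,40]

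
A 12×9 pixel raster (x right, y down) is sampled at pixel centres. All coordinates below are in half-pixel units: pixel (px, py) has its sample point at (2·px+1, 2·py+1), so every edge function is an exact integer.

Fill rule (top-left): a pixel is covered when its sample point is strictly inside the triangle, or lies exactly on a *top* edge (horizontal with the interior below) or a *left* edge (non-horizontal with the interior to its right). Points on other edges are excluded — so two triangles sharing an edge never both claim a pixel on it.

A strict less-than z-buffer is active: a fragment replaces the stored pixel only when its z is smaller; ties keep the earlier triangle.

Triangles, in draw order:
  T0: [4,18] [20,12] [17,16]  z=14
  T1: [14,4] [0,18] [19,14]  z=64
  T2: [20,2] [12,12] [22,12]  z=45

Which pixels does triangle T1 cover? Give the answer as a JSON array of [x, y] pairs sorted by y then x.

T0:
  2·area = 46
  edge (4, 18)→(20, 12): d=(16,-6) top-left  bias=+0
  edge (20, 12)→(17, 16): d=(-3,4) right/bottom  bias=-1
  edge (17, 16)→(4, 18): d=(-13,2) right/bottom  bias=-1
    (9,6)@(19, 13): e=[10,1,35] → █
    (10,6)@(21, 13): e=[22,-7,31] → ·
    (6,7)@(13, 15): e=[6,19,21] → █
    (7,7)@(15, 15): e=[18,11,17] → █
    (8,7)@(17, 15): e=[30,3,13] → █
    (9,7)@(19, 15): e=[42,-5,9] → ·
    (3,8)@(7, 17): e=[2,37,7] → █
    (4,8)@(9, 17): e=[14,29,3] → █
    (5,8)@(11, 17): e=[26,21,-1] → ·
    (6,8)@(13, 17): e=[38,13,-5] → ·
    (7,8)@(15, 17): e=[50,5,-9] → ·
    (8,8)@(17, 17): e=[62,-3,-13] → ·
  covered (6 px):
    · · · · · · · · · · · ·
    · · · · · · · · · · · ·
    · · · · · · · · · · · ·
    · · · · · · · · · · · ·
    · · · · · · · · · · · ·
    · · · · · · · · · · · ·
    · · · · · · · · · █ · ·
    · · · · · · █ █ █ · · ·
    · · · █ █ · · · · · · ·
T1:
  2·area = 210  (B↔C swapped to make it positive)
  edge (14, 4)→(19, 14): d=(5,10) right/bottom  bias=-1
  edge (19, 14)→(0, 18): d=(-19,4) right/bottom  bias=-1
  edge (0, 18)→(14, 4): d=(14,-14) top-left  bias=+0
    (8,0)@(17, 1): e=[-45,255,0] → ·  [on edge]
    (7,1)@(15, 3): e=[-15,225,0] → ·  [on edge]
    (6,2)@(13, 5): e=[15,195,0] → █  [on edge]
    (7,2)@(15, 5): e=[-5,187,28] → ·
    (5,3)@(11, 7): e=[45,165,0] → █  [on edge]
    (7,3)@(15, 7): e=[5,149,56] → █
    (8,3)@(17, 7): e=[-15,141,84] → ·
    (4,4)@(9, 9): e=[75,135,0] → █  [on edge]
    (8,4)@(17, 9): e=[-5,103,112] → ·
    (3,5)@(7, 11): e=[105,105,0] → █  [on edge]
    (8,5)@(17, 11): e=[5,65,140] → █
    (9,5)@(19, 11): e=[-15,57,168] → ·
    (2,6)@(5, 13): e=[135,75,0] → █  [on edge]
    (1,7)@(3, 15): e=[165,45,0] → █  [on edge]
    (0,8)@(1, 17): e=[195,15,0] → █  [on edge]
  covered (29 px):
    · · · · · · · · · · · ·
    · · · · · · · · · · · ·
    · · · · · · █ · · · · ·
    · · · · · █ █ █ · · · ·
    · · · · █ █ █ █ · · · ·
    · · · █ █ █ █ █ █ · · ·
    · · █ █ █ █ █ █ █ · · ·
    · █ █ █ █ █ █ · · · · ·
    █ █ · · · · · · · · · ·
T2:
  2·area = 100  (B↔C swapped to make it positive)
  edge (20, 2)→(22, 12): d=(2,10) right/bottom  bias=-1
  edge (22, 12)→(12, 12): d=(-10,0) right/bottom  bias=-1
  edge (12, 12)→(20, 2): d=(8,-10) top-left  bias=+0
    (9,2)@(19, 5): e=[16,70,14] → █
    (10,2)@(21, 5): e=[-4,70,34] → ·
    (8,3)@(17, 7): e=[40,50,10] → █
    (10,3)@(21, 7): e=[0,50,50] → ·  [on edge]
    (7,4)@(15, 9): e=[64,30,6] → █
    (10,4)@(21, 9): e=[4,30,66] → █
    (11,4)@(23, 9): e=[-16,30,86] → ·
    (6,5)@(13, 11): e=[88,10,2] → █
    (11,5)@(23, 11): e=[-12,10,102] → ·
    (6,6)@(13, 13): e=[92,-10,18] → ·
    (7,6)@(15, 13): e=[72,-10,38] → ·
    (8,6)@(17, 13): e=[52,-10,58] → ·
    (11,8)@(23, 17): e=[0,-50,150] → ·  [on edge]
  covered (12 px):
    · · · · · · · · · · · ·
    · · · · · · · · · · · ·
    · · · · · · · · · █ · ·
    · · · · · · · · █ █ · ·
    · · · · · · · █ █ █ █ ·
    · · · · · · █ █ █ █ █ ·
    · · · · · · · · · · · ·
    · · · · · · · · · · · ·
    · · · · · · · · · · · ·

Result: [[6,2],[5,3],[6,3],[7,3],[4,4],[5,4],[6,4],[7,4],[3,5],[4,5],[5,5],[6,5],[7,5],[8,5],[2,6],[3,6],[4,6],[5,6],[6,6],[7,6],[8,6],[1,7],[2,7],[3,7],[4,7],[5,7],[6,7],[0,8],[1,8]]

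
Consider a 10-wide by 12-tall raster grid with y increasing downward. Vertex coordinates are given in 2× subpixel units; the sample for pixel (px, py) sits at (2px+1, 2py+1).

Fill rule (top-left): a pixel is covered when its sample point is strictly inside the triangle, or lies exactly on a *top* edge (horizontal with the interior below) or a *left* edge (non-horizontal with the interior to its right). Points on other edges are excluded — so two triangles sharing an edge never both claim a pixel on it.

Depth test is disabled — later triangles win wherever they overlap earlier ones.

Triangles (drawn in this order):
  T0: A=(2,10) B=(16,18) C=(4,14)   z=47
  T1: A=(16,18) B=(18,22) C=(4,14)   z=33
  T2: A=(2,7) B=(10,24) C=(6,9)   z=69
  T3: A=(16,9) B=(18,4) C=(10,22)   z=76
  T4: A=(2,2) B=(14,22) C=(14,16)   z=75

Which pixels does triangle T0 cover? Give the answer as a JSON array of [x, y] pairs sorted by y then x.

T0:
  2·area = 40
  edge (2, 10)→(16, 18): d=(14,8) right/bottom  bias=-1
  edge (16, 18)→(4, 14): d=(-12,-4) top-left  bias=+0
  edge (4, 14)→(2, 10): d=(-2,-4) top-left  bias=+0
    (1,5)@(3, 11): e=[6,32,2] → █
    (2,5)@(5, 11): e=[-10,40,10] → ·
    (0,6)@(1, 13): e=[50,0,-10] → ·  [on edge]
    (1,6)@(3, 13): e=[34,8,-2] → ·
    (2,6)@(5, 13): e=[18,16,6] → █
    (3,6)@(7, 13): e=[2,24,14] → █
    (4,6)@(9, 13): e=[-14,32,22] → ·
    (2,7)@(5, 15): e=[46,-8,2] → ·
    (3,7)@(7, 15): e=[30,0,10] → █  [on edge]
    (4,7)@(9, 15): e=[14,8,18] → █
    (5,7)@(11, 15): e=[-2,16,26] → ·
    (3,8)@(7, 17): e=[58,-24,6] → ·
    (6,8)@(13, 17): e=[10,0,30] → █  [on edge]
    (9,9)@(19, 19): e=[-10,0,50] → ·  [on edge]
  covered (6 px):
    · · · · · · · · · ·
    · · · · · · · · · ·
    · · · · · · · · · ·
    · · · · · · · · · ·
    · · · · · · · · · ·
    · █ · · · · · · · ·
    · · █ █ · · · · · ·
    · · · █ █ · · · · ·
    · · · · · · █ · · ·
    · · · · · · · · · ·
    · · · · · · · · · ·
    · · · · · · · · · ·
T1:
  2·area = 40
  edge (16, 18)→(18, 22): d=(2,4) right/bottom  bias=-1
  edge (18, 22)→(4, 14): d=(-14,-8) top-left  bias=+0
  edge (4, 14)→(16, 18): d=(12,4) right/bottom  bias=-1
    (0,6)@(1, 13): e=[50,-10,0] → ·  [on edge]
    (3,7)@(7, 15): e=[30,10,0] → ·  [on edge]
    (5,8)@(11, 17): e=[18,14,8] → █
    (6,8)@(13, 17): e=[10,30,0] → ·  [on edge]
    (5,9)@(11, 19): e=[22,-14,32] → ·
    (6,9)@(13, 19): e=[14,2,24] → █
    (7,9)@(15, 19): e=[6,18,16] → █
    (8,9)@(17, 19): e=[-2,34,8] → ·
    (9,9)@(19, 19): e=[-10,50,0] → ·  [on edge]
    (6,10)@(13, 21): e=[18,-26,48] → ·
    (7,10)@(15, 21): e=[10,-10,40] → ·
    (8,10)@(17, 21): e=[2,6,32] → █
  covered (4 px):
    · · · · · · · · · ·
    · · · · · · · · · ·
    · · · · · · · · · ·
    · · · · · · · · · ·
    · · · · · · · · · ·
    · · · · · · · · · ·
    · · · · · · · · · ·
    · · · · · · · · · ·
    · · · · · █ · · · ·
    · · · · · · █ █ · ·
    · · · · · · · · █ ·
    · · · · · · · · · ·
T2:
  2·area = 52  (B↔C swapped to make it positive)
  edge (2, 7)→(6, 9): d=(4,2) right/bottom  bias=-1
  edge (6, 9)→(10, 24): d=(4,15) right/bottom  bias=-1
  edge (10, 24)→(2, 7): d=(-8,-17) top-left  bias=+0
    (1,4)@(3, 9): e=[6,45,1] → █
    (2,4)@(5, 9): e=[2,15,35] → █
    (3,4)@(7, 9): e=[-2,-15,69] → ·
    (1,5)@(3, 11): e=[14,53,-15] → ·
    (2,5)@(5, 11): e=[10,23,19] → █
    (3,5)@(7, 11): e=[6,-7,53] → ·
    (2,6)@(5, 13): e=[18,31,3] → █
    (3,6)@(7, 13): e=[14,1,37] → █
    (4,6)@(9, 13): e=[10,-29,71] → ·
    (2,7)@(5, 15): e=[26,39,-13] → ·
    (3,7)@(7, 15): e=[22,9,21] → █
    (4,7)@(9, 15): e=[18,-21,55] → ·
  covered (8 px):
    · · · · · · · · · ·
    · · · · · · · · · ·
    · · · · · · · · · ·
    · · · · · · · · · ·
    · █ █ · · · · · · ·
    · · █ · · · · · · ·
    · · █ █ · · · · · ·
    · · · █ · · · · · ·
    · · · █ · · · · · ·
    · · · · · · · · · ·
    · · · · █ · · · · ·
    · · · · · · · · · ·
T3:
  2·area = 4  (B↔C swapped to make it positive)
  edge (16, 9)→(10, 22): d=(-6,13) right/bottom  bias=-1
  edge (10, 22)→(18, 4): d=(8,-18) top-left  bias=+0
  edge (18, 4)→(16, 9): d=(-2,5) right/bottom  bias=-1
    (7,5)@(15, 11): e=[1,2,1] → █
    (8,5)@(17, 11): e=[-25,38,-9] → ·
    (7,6)@(15, 13): e=[-11,18,-3] → ·
  covered (1 px):
    · · · · · · · · · ·
    · · · · · · · · · ·
    · · · · · · · · · ·
    · · · · · · · · · ·
    · · · · · · · · · ·
    · · · · · · · █ · ·
    · · · · · · · · · ·
    · · · · · · · · · ·
    · · · · · · · · · ·
    · · · · · · · · · ·
    · · · · · · · · · ·
    · · · · · · · · · ·
T4:
  2·area = 72  (B↔C swapped to make it positive)
  edge (2, 2)→(14, 16): d=(12,14) right/bottom  bias=-1
  edge (14, 16)→(14, 22): d=(0,6) right/bottom  bias=-1
  edge (14, 22)→(2, 2): d=(-12,-20) top-left  bias=+0
    (2,3)@(5, 7): e=[18,54,0] → █  [on edge]
    (3,3)@(7, 7): e=[-10,42,40] → ·
    (2,4)@(5, 9): e=[42,54,-24] → ·
    (3,4)@(7, 9): e=[14,42,16] → █
    (4,4)@(9, 9): e=[-14,30,56] → ·
    (3,5)@(7, 11): e=[38,42,-8] → ·
    (4,5)@(9, 11): e=[10,30,32] → █
    (5,5)@(11, 11): e=[-18,18,72] → ·
    (4,6)@(9, 13): e=[34,30,8] → █
    (5,6)@(11, 13): e=[6,18,48] → █
    (6,6)@(13, 13): e=[-22,6,88] → ·
    (4,7)@(9, 15): e=[58,30,-16] → ·
    (5,8)@(11, 17): e=[54,18,0] → █  [on edge]
  covered (10 px):
    · · · · · · · · · ·
    · · · · · · · · · ·
    · · · · · · · · · ·
    · · █ · · · · · · ·
    · · · █ · · · · · ·
    · · · · █ · · · · ·
    · · · · █ █ · · · ·
    · · · · · █ █ · · ·
    · · · · · █ █ · · ·
    · · · · · · █ · · ·
    · · · · · · · · · ·
    · · · · · · · · · ·

Final: [[1,5],[2,6],[3,6],[3,7],[4,7],[6,8]]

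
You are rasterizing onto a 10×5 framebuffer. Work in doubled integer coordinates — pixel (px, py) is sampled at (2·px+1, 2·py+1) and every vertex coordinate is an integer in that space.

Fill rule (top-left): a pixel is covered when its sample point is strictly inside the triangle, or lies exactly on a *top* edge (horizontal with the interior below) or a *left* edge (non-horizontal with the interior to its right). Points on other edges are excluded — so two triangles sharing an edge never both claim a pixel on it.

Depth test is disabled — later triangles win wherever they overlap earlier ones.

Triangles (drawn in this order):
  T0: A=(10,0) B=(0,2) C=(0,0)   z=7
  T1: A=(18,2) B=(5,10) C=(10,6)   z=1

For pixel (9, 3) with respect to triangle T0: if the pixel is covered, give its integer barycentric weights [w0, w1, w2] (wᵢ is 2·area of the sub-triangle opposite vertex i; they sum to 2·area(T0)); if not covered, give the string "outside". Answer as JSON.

T0:
  2·area = 20
  edge (10, 0)→(0, 2): d=(-10,2) right/bottom  bias=-1
  edge (0, 2)→(0, 0): d=(0,-2) top-left  bias=+0
  edge (0, 0)→(10, 0): d=(10,0) top-left  bias=+0
    (0,0)@(1, 1): e=[8,2,10] → █
    (1,0)@(3, 1): e=[4,6,10] → █
    (2,0)@(5, 1): e=[0,10,10] → ·  [on edge]
    (0,1)@(1, 3): e=[-12,2,30] → ·
    (1,1)@(3, 3): e=[-16,6,30] → ·
  covered (2 px):
    █ █ · · · · · · · ·
    · · · · · · · · · ·
    · · · · · · · · · ·
    · · · · · · · · · ·
    · · · · · · · · · ·
T1:
  2·area = 12
  edge (18, 2)→(5, 10): d=(-13,8) right/bottom  bias=-1
  edge (5, 10)→(10, 6): d=(5,-4) top-left  bias=+0
  edge (10, 6)→(18, 2): d=(8,-4) top-left  bias=+0
    (6,2)@(13, 5): e=[1,7,4] → █
    (7,2)@(15, 5): e=[-15,15,12] → ·
    (4,3)@(9, 7): e=[7,1,4] → █
    (5,3)@(11, 7): e=[-9,9,12] → ·
    (6,3)@(13, 7): e=[-25,17,20] → ·
    (4,4)@(9, 9): e=[-19,11,20] → ·
  covered (2 px):
    · · · · · · · · · ·
    · · · · · · · · · ·
    · · · · · · █ · · ·
    · · · · █ · · · · ·
    · · · · · · · · · ·

Answer: "outside"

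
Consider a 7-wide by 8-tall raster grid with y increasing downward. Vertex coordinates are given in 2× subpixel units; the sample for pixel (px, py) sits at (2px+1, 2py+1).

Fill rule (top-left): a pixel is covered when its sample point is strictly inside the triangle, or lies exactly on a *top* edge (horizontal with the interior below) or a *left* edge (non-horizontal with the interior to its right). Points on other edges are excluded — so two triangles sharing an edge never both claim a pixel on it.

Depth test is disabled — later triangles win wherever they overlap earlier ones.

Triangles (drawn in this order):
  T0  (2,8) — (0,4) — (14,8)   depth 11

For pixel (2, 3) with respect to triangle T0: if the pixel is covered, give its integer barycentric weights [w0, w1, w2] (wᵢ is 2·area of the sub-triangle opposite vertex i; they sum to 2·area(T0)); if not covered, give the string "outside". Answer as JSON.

T0:
  2·area = 48
  edge (2, 8)→(0, 4): d=(-2,-4) top-left  bias=+0
  edge (0, 4)→(14, 8): d=(14,4) right/bottom  bias=-1
  edge (14, 8)→(2, 8): d=(-12,0) right/bottom  bias=-1
    (0,2)@(1, 5): e=[2,10,36] → #
    (1,2)@(3, 5): e=[10,2,36] → #
    (2,2)@(5, 5): e=[18,-6,36] → ·
    (0,3)@(1, 7): e=[-2,38,12] → ·
    (1,3)@(3, 7): e=[6,30,12] → #
    (2,3)@(5, 7): e=[14,22,12] → #
    (3,3)@(7, 7): e=[22,14,12] → #
    (4,3)@(9, 7): e=[30,6,12] → #
    (5,3)@(11, 7): e=[38,-2,12] → ·
    (1,4)@(3, 9): e=[2,58,-12] → ·
    (2,4)@(5, 9): e=[10,50,-12] → ·
    (3,4)@(7, 9): e=[18,42,-12] → ·
  covered (6 px):
    · · · · · · ·
    · · · · · · ·
    # # · · · · ·
    · # # # # · ·
    · · · · · · ·
    · · · · · · ·
    · · · · · · ·
    · · · · · · ·

Answer: [22,12,14]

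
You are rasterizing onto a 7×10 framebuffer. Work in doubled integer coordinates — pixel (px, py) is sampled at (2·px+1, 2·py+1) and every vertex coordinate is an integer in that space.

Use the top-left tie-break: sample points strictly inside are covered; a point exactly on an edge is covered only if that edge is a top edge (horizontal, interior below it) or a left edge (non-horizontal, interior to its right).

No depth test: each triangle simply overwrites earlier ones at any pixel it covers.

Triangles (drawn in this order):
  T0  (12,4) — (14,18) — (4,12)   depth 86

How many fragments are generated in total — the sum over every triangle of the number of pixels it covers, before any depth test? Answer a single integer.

T0:
  2·area = 128
  edge (12, 4)→(14, 18): d=(2,14) right/bottom  bias=-1
  edge (14, 18)→(4, 12): d=(-10,-6) top-left  bias=+0
  edge (4, 12)→(12, 4): d=(8,-8) top-left  bias=+0
    (6,1)@(13, 3): e=[-16,144,0] → .  [on edge]
    (5,2)@(11, 5): e=[16,112,0] → X  [on edge]
    (6,2)@(13, 5): e=[-12,124,16] → .
    (4,3)@(9, 7): e=[48,80,0] → X  [on edge]
    (6,3)@(13, 7): e=[-8,104,32] → .
    (3,4)@(7, 9): e=[80,48,0] → X  [on edge]
    (6,4)@(13, 9): e=[-4,84,48] → .
    (2,5)@(5, 11): e=[112,16,0] → X  [on edge]
    (6,5)@(13, 11): e=[0,64,64] → .  [on edge]
    (1,6)@(3, 13): e=[144,-16,0] → .  [on edge]
    (2,6)@(5, 13): e=[116,-4,16] → .
    (3,6)@(7, 13): e=[88,8,32] → X
    (0,7)@(1, 15): e=[176,-48,0] → .  [on edge]
    (4,7)@(9, 15): e=[64,0,64] → X  [on edge]
  covered (18 px):
    . . . . . . .
    . . . . . . .
    . . . . . X .
    . . . . X X .
    . . . X X X .
    . . X X X X .
    . . . X X X X
    . . . . X X X
    . . . . . . X
    . . . . . . .

Result: 18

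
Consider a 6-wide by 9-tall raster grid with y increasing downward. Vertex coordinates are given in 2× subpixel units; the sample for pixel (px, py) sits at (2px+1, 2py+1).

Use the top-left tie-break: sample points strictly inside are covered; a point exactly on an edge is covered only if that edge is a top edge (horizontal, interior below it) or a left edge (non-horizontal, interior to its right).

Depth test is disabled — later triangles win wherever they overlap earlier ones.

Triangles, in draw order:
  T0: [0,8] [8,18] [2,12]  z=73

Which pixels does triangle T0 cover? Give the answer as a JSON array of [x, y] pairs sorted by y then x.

T0:
  2·area = 12
  edge (0, 8)→(8, 18): d=(8,10) right/bottom  bias=-1
  edge (8, 18)→(2, 12): d=(-6,-6) top-left  bias=+0
  edge (2, 12)→(0, 8): d=(-2,-4) top-left  bias=+0
    (0,5)@(1, 11): e=[14,0,-2] → .  [on edge]
    (1,6)@(3, 13): e=[10,0,2] → X  [on edge]
    (2,6)@(5, 13): e=[-10,12,10] → .
    (1,7)@(3, 15): e=[26,-12,-2] → .
    (2,7)@(5, 15): e=[6,0,6] → X  [on edge]
    (3,7)@(7, 15): e=[-14,12,14] → .
    (2,8)@(5, 17): e=[22,-12,2] → .
    (3,8)@(7, 17): e=[2,0,10] → X  [on edge]
    (4,8)@(9, 17): e=[-18,12,18] → .
  covered (3 px):
    . . . . . .
    . . . . . .
    . . . . . .
    . . . . . .
    . . . . . .
    . . . . . .
    . X . . . .
    . . X . . .
    . . . X . .

Answer: [[1,6],[2,7],[3,8]]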